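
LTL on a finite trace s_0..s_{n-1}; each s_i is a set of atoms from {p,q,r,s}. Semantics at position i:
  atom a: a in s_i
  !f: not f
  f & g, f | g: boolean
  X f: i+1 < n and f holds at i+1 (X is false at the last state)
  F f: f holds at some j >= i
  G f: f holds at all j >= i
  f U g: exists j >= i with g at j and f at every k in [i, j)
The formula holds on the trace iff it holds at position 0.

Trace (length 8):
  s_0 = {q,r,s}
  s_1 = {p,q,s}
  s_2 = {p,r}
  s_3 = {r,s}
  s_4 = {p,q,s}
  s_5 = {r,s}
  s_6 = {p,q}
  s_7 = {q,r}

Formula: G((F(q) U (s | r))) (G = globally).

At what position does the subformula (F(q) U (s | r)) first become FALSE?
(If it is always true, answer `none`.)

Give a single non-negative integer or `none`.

s_0={q,r,s}: (F(q) U (s | r))=True F(q)=True q=True (s | r)=True s=True r=True
s_1={p,q,s}: (F(q) U (s | r))=True F(q)=True q=True (s | r)=True s=True r=False
s_2={p,r}: (F(q) U (s | r))=True F(q)=True q=False (s | r)=True s=False r=True
s_3={r,s}: (F(q) U (s | r))=True F(q)=True q=False (s | r)=True s=True r=True
s_4={p,q,s}: (F(q) U (s | r))=True F(q)=True q=True (s | r)=True s=True r=False
s_5={r,s}: (F(q) U (s | r))=True F(q)=True q=False (s | r)=True s=True r=True
s_6={p,q}: (F(q) U (s | r))=True F(q)=True q=True (s | r)=False s=False r=False
s_7={q,r}: (F(q) U (s | r))=True F(q)=True q=True (s | r)=True s=False r=True
G((F(q) U (s | r))) holds globally = True
No violation — formula holds at every position.

Answer: none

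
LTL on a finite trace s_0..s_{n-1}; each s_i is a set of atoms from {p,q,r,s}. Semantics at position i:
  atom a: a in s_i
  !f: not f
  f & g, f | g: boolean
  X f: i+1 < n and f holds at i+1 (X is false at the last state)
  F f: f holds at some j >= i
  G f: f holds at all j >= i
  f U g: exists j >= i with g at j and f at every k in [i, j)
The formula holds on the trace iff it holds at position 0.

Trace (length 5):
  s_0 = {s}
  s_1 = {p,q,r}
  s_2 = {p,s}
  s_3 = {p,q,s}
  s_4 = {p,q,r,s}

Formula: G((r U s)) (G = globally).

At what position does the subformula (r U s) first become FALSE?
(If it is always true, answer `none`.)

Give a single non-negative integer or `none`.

Answer: none

Derivation:
s_0={s}: (r U s)=True r=False s=True
s_1={p,q,r}: (r U s)=True r=True s=False
s_2={p,s}: (r U s)=True r=False s=True
s_3={p,q,s}: (r U s)=True r=False s=True
s_4={p,q,r,s}: (r U s)=True r=True s=True
G((r U s)) holds globally = True
No violation — formula holds at every position.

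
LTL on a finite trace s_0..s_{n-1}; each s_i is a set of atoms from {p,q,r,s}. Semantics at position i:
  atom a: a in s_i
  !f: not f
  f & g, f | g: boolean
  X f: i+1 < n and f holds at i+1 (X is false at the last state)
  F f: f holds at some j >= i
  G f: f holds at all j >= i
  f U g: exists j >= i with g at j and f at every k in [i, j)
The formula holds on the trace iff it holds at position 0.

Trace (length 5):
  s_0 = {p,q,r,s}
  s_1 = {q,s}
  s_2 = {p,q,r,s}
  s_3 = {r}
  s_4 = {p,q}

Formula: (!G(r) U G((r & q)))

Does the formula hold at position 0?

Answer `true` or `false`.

Answer: false

Derivation:
s_0={p,q,r,s}: (!G(r) U G((r & q)))=False !G(r)=True G(r)=False r=True G((r & q))=False (r & q)=True q=True
s_1={q,s}: (!G(r) U G((r & q)))=False !G(r)=True G(r)=False r=False G((r & q))=False (r & q)=False q=True
s_2={p,q,r,s}: (!G(r) U G((r & q)))=False !G(r)=True G(r)=False r=True G((r & q))=False (r & q)=True q=True
s_3={r}: (!G(r) U G((r & q)))=False !G(r)=True G(r)=False r=True G((r & q))=False (r & q)=False q=False
s_4={p,q}: (!G(r) U G((r & q)))=False !G(r)=True G(r)=False r=False G((r & q))=False (r & q)=False q=True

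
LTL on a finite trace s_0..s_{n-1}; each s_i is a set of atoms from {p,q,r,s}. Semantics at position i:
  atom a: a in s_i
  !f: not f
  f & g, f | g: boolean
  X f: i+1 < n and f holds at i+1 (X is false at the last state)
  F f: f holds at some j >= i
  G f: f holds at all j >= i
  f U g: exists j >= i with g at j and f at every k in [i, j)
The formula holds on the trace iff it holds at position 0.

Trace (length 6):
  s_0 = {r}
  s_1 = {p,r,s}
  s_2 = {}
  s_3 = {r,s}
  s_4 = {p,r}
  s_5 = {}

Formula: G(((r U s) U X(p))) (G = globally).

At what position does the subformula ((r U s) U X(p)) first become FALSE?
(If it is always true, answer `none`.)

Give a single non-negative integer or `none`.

s_0={r}: ((r U s) U X(p))=True (r U s)=True r=True s=False X(p)=True p=False
s_1={p,r,s}: ((r U s) U X(p))=False (r U s)=True r=True s=True X(p)=False p=True
s_2={}: ((r U s) U X(p))=False (r U s)=False r=False s=False X(p)=False p=False
s_3={r,s}: ((r U s) U X(p))=True (r U s)=True r=True s=True X(p)=True p=False
s_4={p,r}: ((r U s) U X(p))=False (r U s)=False r=True s=False X(p)=False p=True
s_5={}: ((r U s) U X(p))=False (r U s)=False r=False s=False X(p)=False p=False
G(((r U s) U X(p))) holds globally = False
First violation at position 1.

Answer: 1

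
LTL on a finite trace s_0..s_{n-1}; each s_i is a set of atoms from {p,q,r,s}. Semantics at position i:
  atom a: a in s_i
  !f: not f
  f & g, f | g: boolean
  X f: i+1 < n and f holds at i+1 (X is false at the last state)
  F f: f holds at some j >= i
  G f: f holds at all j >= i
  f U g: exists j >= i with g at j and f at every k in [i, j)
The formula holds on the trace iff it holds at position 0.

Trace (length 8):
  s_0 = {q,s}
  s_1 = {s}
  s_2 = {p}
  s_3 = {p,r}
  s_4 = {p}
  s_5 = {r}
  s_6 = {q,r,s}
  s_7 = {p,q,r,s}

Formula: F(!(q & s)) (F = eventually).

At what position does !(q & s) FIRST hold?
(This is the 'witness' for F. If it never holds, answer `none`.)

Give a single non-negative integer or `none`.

Answer: 1

Derivation:
s_0={q,s}: !(q & s)=False (q & s)=True q=True s=True
s_1={s}: !(q & s)=True (q & s)=False q=False s=True
s_2={p}: !(q & s)=True (q & s)=False q=False s=False
s_3={p,r}: !(q & s)=True (q & s)=False q=False s=False
s_4={p}: !(q & s)=True (q & s)=False q=False s=False
s_5={r}: !(q & s)=True (q & s)=False q=False s=False
s_6={q,r,s}: !(q & s)=False (q & s)=True q=True s=True
s_7={p,q,r,s}: !(q & s)=False (q & s)=True q=True s=True
F(!(q & s)) holds; first witness at position 1.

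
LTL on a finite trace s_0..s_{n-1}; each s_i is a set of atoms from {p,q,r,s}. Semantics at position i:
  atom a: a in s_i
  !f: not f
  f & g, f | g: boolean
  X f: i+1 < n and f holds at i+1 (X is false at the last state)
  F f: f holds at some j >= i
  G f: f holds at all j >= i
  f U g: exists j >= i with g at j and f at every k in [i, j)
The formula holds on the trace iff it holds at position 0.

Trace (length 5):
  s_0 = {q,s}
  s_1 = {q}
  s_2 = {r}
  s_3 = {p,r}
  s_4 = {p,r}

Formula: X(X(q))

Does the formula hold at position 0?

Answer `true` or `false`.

Answer: false

Derivation:
s_0={q,s}: X(X(q))=False X(q)=True q=True
s_1={q}: X(X(q))=False X(q)=False q=True
s_2={r}: X(X(q))=False X(q)=False q=False
s_3={p,r}: X(X(q))=False X(q)=False q=False
s_4={p,r}: X(X(q))=False X(q)=False q=False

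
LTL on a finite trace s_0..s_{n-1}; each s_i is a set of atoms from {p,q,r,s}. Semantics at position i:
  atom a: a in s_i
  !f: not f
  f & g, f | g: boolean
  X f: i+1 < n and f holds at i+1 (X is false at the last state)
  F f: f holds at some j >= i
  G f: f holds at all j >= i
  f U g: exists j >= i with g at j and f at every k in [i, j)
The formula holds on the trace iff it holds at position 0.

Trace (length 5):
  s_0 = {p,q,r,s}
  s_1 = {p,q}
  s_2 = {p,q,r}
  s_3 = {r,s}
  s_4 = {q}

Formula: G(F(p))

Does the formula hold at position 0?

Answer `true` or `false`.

s_0={p,q,r,s}: G(F(p))=False F(p)=True p=True
s_1={p,q}: G(F(p))=False F(p)=True p=True
s_2={p,q,r}: G(F(p))=False F(p)=True p=True
s_3={r,s}: G(F(p))=False F(p)=False p=False
s_4={q}: G(F(p))=False F(p)=False p=False

Answer: false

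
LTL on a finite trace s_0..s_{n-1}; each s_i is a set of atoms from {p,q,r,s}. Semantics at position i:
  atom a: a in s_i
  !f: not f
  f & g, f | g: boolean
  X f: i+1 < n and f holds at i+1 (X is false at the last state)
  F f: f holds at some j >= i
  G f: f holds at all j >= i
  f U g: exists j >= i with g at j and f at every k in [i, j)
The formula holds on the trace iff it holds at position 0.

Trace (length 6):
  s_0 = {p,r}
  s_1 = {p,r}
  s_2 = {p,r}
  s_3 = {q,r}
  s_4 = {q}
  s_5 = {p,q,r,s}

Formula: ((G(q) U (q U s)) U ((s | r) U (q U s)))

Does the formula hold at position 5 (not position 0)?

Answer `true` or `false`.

Answer: true

Derivation:
s_0={p,r}: ((G(q) U (q U s)) U ((s | r) U (q U s)))=True (G(q) U (q U s))=False G(q)=False q=False (q U s)=False s=False ((s | r) U (q U s))=True (s | r)=True r=True
s_1={p,r}: ((G(q) U (q U s)) U ((s | r) U (q U s)))=True (G(q) U (q U s))=False G(q)=False q=False (q U s)=False s=False ((s | r) U (q U s))=True (s | r)=True r=True
s_2={p,r}: ((G(q) U (q U s)) U ((s | r) U (q U s)))=True (G(q) U (q U s))=False G(q)=False q=False (q U s)=False s=False ((s | r) U (q U s))=True (s | r)=True r=True
s_3={q,r}: ((G(q) U (q U s)) U ((s | r) U (q U s)))=True (G(q) U (q U s))=True G(q)=True q=True (q U s)=True s=False ((s | r) U (q U s))=True (s | r)=True r=True
s_4={q}: ((G(q) U (q U s)) U ((s | r) U (q U s)))=True (G(q) U (q U s))=True G(q)=True q=True (q U s)=True s=False ((s | r) U (q U s))=True (s | r)=False r=False
s_5={p,q,r,s}: ((G(q) U (q U s)) U ((s | r) U (q U s)))=True (G(q) U (q U s))=True G(q)=True q=True (q U s)=True s=True ((s | r) U (q U s))=True (s | r)=True r=True
Evaluating at position 5: result = True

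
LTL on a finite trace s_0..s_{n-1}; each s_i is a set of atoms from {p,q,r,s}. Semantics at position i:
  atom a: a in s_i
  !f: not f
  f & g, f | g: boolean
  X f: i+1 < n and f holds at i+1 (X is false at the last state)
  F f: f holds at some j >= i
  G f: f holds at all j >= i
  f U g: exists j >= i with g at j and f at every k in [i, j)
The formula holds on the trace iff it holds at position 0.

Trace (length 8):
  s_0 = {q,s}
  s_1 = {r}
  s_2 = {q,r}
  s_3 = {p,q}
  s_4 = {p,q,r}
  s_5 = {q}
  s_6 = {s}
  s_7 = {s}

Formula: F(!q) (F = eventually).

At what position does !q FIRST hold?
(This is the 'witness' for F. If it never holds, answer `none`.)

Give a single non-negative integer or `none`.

Answer: 1

Derivation:
s_0={q,s}: !q=False q=True
s_1={r}: !q=True q=False
s_2={q,r}: !q=False q=True
s_3={p,q}: !q=False q=True
s_4={p,q,r}: !q=False q=True
s_5={q}: !q=False q=True
s_6={s}: !q=True q=False
s_7={s}: !q=True q=False
F(!q) holds; first witness at position 1.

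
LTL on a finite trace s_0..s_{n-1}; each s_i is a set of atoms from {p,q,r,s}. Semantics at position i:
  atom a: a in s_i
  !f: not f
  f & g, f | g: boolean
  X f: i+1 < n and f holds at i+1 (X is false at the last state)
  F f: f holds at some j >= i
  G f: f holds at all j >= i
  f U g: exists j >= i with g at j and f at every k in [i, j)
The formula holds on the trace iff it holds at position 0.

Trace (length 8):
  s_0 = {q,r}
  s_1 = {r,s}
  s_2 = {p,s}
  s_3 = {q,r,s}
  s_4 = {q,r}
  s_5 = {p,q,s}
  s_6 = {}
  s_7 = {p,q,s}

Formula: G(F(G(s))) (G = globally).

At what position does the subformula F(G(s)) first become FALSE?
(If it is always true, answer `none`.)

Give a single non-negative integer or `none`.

Answer: none

Derivation:
s_0={q,r}: F(G(s))=True G(s)=False s=False
s_1={r,s}: F(G(s))=True G(s)=False s=True
s_2={p,s}: F(G(s))=True G(s)=False s=True
s_3={q,r,s}: F(G(s))=True G(s)=False s=True
s_4={q,r}: F(G(s))=True G(s)=False s=False
s_5={p,q,s}: F(G(s))=True G(s)=False s=True
s_6={}: F(G(s))=True G(s)=False s=False
s_7={p,q,s}: F(G(s))=True G(s)=True s=True
G(F(G(s))) holds globally = True
No violation — formula holds at every position.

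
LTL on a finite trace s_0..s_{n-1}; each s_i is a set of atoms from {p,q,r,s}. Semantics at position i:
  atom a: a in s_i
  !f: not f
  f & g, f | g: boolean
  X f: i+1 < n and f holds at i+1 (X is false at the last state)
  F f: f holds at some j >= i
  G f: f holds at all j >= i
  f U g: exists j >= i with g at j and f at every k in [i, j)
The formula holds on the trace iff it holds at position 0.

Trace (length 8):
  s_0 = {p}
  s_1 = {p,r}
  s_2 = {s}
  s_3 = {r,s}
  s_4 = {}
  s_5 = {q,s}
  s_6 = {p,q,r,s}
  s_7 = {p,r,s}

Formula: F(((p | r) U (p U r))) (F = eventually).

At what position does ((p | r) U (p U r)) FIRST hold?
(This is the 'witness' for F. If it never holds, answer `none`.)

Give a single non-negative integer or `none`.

Answer: 0

Derivation:
s_0={p}: ((p | r) U (p U r))=True (p | r)=True p=True r=False (p U r)=True
s_1={p,r}: ((p | r) U (p U r))=True (p | r)=True p=True r=True (p U r)=True
s_2={s}: ((p | r) U (p U r))=False (p | r)=False p=False r=False (p U r)=False
s_3={r,s}: ((p | r) U (p U r))=True (p | r)=True p=False r=True (p U r)=True
s_4={}: ((p | r) U (p U r))=False (p | r)=False p=False r=False (p U r)=False
s_5={q,s}: ((p | r) U (p U r))=False (p | r)=False p=False r=False (p U r)=False
s_6={p,q,r,s}: ((p | r) U (p U r))=True (p | r)=True p=True r=True (p U r)=True
s_7={p,r,s}: ((p | r) U (p U r))=True (p | r)=True p=True r=True (p U r)=True
F(((p | r) U (p U r))) holds; first witness at position 0.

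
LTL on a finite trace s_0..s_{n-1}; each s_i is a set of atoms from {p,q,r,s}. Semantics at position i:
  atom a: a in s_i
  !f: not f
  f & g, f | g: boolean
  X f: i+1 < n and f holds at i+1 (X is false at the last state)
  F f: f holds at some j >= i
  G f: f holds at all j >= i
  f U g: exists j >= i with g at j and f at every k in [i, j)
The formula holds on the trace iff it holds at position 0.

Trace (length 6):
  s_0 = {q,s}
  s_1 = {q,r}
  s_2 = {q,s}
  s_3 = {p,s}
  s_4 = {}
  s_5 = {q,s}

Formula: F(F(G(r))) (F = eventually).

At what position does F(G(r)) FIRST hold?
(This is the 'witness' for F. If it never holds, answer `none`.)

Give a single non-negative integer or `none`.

s_0={q,s}: F(G(r))=False G(r)=False r=False
s_1={q,r}: F(G(r))=False G(r)=False r=True
s_2={q,s}: F(G(r))=False G(r)=False r=False
s_3={p,s}: F(G(r))=False G(r)=False r=False
s_4={}: F(G(r))=False G(r)=False r=False
s_5={q,s}: F(G(r))=False G(r)=False r=False
F(F(G(r))) does not hold (no witness exists).

Answer: none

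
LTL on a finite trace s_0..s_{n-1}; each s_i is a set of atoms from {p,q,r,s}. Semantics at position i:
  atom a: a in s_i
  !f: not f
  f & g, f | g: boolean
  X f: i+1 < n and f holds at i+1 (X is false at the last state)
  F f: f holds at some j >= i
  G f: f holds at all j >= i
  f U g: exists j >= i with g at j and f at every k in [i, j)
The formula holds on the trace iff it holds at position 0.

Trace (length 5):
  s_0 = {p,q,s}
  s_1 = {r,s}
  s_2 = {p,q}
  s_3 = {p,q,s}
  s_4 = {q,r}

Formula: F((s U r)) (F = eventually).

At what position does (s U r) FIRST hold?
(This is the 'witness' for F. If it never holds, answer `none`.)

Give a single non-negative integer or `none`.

s_0={p,q,s}: (s U r)=True s=True r=False
s_1={r,s}: (s U r)=True s=True r=True
s_2={p,q}: (s U r)=False s=False r=False
s_3={p,q,s}: (s U r)=True s=True r=False
s_4={q,r}: (s U r)=True s=False r=True
F((s U r)) holds; first witness at position 0.

Answer: 0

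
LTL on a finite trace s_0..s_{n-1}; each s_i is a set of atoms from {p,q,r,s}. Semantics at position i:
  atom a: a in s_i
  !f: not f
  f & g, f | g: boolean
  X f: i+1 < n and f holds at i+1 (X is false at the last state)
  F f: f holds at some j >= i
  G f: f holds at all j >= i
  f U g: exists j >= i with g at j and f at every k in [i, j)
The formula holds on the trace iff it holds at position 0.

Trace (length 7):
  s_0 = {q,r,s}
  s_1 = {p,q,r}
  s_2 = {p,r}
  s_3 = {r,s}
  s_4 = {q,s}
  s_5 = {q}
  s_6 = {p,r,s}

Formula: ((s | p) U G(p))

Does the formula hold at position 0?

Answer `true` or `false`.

s_0={q,r,s}: ((s | p) U G(p))=False (s | p)=True s=True p=False G(p)=False
s_1={p,q,r}: ((s | p) U G(p))=False (s | p)=True s=False p=True G(p)=False
s_2={p,r}: ((s | p) U G(p))=False (s | p)=True s=False p=True G(p)=False
s_3={r,s}: ((s | p) U G(p))=False (s | p)=True s=True p=False G(p)=False
s_4={q,s}: ((s | p) U G(p))=False (s | p)=True s=True p=False G(p)=False
s_5={q}: ((s | p) U G(p))=False (s | p)=False s=False p=False G(p)=False
s_6={p,r,s}: ((s | p) U G(p))=True (s | p)=True s=True p=True G(p)=True

Answer: false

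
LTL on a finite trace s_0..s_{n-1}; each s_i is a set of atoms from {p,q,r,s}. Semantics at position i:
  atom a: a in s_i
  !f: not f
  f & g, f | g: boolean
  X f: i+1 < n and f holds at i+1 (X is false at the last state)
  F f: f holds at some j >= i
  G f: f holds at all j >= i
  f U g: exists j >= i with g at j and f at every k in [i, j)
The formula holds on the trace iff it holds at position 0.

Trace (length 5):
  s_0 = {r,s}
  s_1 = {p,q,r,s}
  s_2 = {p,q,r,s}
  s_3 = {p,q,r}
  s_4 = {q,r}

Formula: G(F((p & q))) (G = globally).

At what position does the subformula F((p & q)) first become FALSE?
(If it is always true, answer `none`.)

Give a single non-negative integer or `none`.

s_0={r,s}: F((p & q))=True (p & q)=False p=False q=False
s_1={p,q,r,s}: F((p & q))=True (p & q)=True p=True q=True
s_2={p,q,r,s}: F((p & q))=True (p & q)=True p=True q=True
s_3={p,q,r}: F((p & q))=True (p & q)=True p=True q=True
s_4={q,r}: F((p & q))=False (p & q)=False p=False q=True
G(F((p & q))) holds globally = False
First violation at position 4.

Answer: 4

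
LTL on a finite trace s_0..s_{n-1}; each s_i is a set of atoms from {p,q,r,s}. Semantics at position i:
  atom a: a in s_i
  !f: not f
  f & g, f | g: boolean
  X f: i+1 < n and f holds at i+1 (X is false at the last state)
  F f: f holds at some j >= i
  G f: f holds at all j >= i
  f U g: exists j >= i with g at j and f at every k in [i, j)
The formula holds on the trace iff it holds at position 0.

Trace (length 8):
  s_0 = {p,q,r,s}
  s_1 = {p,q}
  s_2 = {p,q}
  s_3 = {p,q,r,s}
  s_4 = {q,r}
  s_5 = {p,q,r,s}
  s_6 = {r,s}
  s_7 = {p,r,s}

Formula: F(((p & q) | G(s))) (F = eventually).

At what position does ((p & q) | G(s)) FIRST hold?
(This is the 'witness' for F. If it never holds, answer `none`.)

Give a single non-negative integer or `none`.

s_0={p,q,r,s}: ((p & q) | G(s))=True (p & q)=True p=True q=True G(s)=False s=True
s_1={p,q}: ((p & q) | G(s))=True (p & q)=True p=True q=True G(s)=False s=False
s_2={p,q}: ((p & q) | G(s))=True (p & q)=True p=True q=True G(s)=False s=False
s_3={p,q,r,s}: ((p & q) | G(s))=True (p & q)=True p=True q=True G(s)=False s=True
s_4={q,r}: ((p & q) | G(s))=False (p & q)=False p=False q=True G(s)=False s=False
s_5={p,q,r,s}: ((p & q) | G(s))=True (p & q)=True p=True q=True G(s)=True s=True
s_6={r,s}: ((p & q) | G(s))=True (p & q)=False p=False q=False G(s)=True s=True
s_7={p,r,s}: ((p & q) | G(s))=True (p & q)=False p=True q=False G(s)=True s=True
F(((p & q) | G(s))) holds; first witness at position 0.

Answer: 0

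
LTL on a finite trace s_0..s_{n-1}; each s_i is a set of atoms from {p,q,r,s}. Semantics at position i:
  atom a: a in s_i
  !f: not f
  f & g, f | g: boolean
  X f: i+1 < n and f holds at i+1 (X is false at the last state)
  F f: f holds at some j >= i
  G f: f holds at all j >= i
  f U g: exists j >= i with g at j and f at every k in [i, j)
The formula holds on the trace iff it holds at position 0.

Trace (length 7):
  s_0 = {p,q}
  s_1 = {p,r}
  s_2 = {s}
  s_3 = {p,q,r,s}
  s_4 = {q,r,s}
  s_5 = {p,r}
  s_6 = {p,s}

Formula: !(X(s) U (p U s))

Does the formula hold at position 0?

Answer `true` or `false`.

s_0={p,q}: !(X(s) U (p U s))=False (X(s) U (p U s))=True X(s)=False s=False (p U s)=True p=True
s_1={p,r}: !(X(s) U (p U s))=False (X(s) U (p U s))=True X(s)=True s=False (p U s)=True p=True
s_2={s}: !(X(s) U (p U s))=False (X(s) U (p U s))=True X(s)=True s=True (p U s)=True p=False
s_3={p,q,r,s}: !(X(s) U (p U s))=False (X(s) U (p U s))=True X(s)=True s=True (p U s)=True p=True
s_4={q,r,s}: !(X(s) U (p U s))=False (X(s) U (p U s))=True X(s)=False s=True (p U s)=True p=False
s_5={p,r}: !(X(s) U (p U s))=False (X(s) U (p U s))=True X(s)=True s=False (p U s)=True p=True
s_6={p,s}: !(X(s) U (p U s))=False (X(s) U (p U s))=True X(s)=False s=True (p U s)=True p=True

Answer: false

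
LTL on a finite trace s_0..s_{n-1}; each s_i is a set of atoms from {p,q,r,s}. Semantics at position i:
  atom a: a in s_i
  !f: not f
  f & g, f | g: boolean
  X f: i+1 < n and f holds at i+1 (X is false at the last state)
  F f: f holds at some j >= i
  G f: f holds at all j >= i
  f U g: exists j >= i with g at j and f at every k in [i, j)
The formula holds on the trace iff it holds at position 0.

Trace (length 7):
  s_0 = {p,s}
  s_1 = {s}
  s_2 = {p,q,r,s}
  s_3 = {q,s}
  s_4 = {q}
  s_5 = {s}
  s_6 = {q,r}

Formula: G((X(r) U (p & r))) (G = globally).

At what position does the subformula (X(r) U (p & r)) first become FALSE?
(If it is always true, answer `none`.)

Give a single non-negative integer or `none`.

Answer: 0

Derivation:
s_0={p,s}: (X(r) U (p & r))=False X(r)=False r=False (p & r)=False p=True
s_1={s}: (X(r) U (p & r))=True X(r)=True r=False (p & r)=False p=False
s_2={p,q,r,s}: (X(r) U (p & r))=True X(r)=False r=True (p & r)=True p=True
s_3={q,s}: (X(r) U (p & r))=False X(r)=False r=False (p & r)=False p=False
s_4={q}: (X(r) U (p & r))=False X(r)=False r=False (p & r)=False p=False
s_5={s}: (X(r) U (p & r))=False X(r)=True r=False (p & r)=False p=False
s_6={q,r}: (X(r) U (p & r))=False X(r)=False r=True (p & r)=False p=False
G((X(r) U (p & r))) holds globally = False
First violation at position 0.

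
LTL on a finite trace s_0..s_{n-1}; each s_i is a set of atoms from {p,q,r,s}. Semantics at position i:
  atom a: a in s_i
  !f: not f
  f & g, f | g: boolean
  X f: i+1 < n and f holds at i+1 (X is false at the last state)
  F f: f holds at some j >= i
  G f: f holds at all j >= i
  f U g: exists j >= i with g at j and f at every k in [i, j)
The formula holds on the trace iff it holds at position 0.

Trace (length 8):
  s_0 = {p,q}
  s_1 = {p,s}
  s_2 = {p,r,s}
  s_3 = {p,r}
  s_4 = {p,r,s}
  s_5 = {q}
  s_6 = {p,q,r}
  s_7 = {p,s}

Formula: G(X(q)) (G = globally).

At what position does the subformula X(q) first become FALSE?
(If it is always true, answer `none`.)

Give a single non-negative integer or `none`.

Answer: 0

Derivation:
s_0={p,q}: X(q)=False q=True
s_1={p,s}: X(q)=False q=False
s_2={p,r,s}: X(q)=False q=False
s_3={p,r}: X(q)=False q=False
s_4={p,r,s}: X(q)=True q=False
s_5={q}: X(q)=True q=True
s_6={p,q,r}: X(q)=False q=True
s_7={p,s}: X(q)=False q=False
G(X(q)) holds globally = False
First violation at position 0.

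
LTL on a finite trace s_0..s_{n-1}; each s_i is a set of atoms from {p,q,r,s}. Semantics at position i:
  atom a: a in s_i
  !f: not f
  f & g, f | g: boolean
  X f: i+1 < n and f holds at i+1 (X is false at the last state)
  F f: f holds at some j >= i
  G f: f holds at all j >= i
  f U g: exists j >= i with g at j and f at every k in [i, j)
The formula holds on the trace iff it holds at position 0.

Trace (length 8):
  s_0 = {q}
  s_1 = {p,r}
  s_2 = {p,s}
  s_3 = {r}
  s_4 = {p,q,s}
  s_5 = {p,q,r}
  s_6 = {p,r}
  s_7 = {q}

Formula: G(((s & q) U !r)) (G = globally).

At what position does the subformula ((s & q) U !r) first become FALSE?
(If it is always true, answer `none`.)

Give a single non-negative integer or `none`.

s_0={q}: ((s & q) U !r)=True (s & q)=False s=False q=True !r=True r=False
s_1={p,r}: ((s & q) U !r)=False (s & q)=False s=False q=False !r=False r=True
s_2={p,s}: ((s & q) U !r)=True (s & q)=False s=True q=False !r=True r=False
s_3={r}: ((s & q) U !r)=False (s & q)=False s=False q=False !r=False r=True
s_4={p,q,s}: ((s & q) U !r)=True (s & q)=True s=True q=True !r=True r=False
s_5={p,q,r}: ((s & q) U !r)=False (s & q)=False s=False q=True !r=False r=True
s_6={p,r}: ((s & q) U !r)=False (s & q)=False s=False q=False !r=False r=True
s_7={q}: ((s & q) U !r)=True (s & q)=False s=False q=True !r=True r=False
G(((s & q) U !r)) holds globally = False
First violation at position 1.

Answer: 1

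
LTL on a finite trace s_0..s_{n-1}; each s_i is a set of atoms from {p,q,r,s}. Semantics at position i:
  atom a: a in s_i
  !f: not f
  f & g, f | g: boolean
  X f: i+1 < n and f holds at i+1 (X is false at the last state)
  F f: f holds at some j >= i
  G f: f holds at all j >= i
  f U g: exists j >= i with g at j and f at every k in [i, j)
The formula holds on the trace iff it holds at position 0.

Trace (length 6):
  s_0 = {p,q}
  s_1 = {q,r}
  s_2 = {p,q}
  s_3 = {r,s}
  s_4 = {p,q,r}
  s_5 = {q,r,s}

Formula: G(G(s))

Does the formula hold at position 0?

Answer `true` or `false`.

Answer: false

Derivation:
s_0={p,q}: G(G(s))=False G(s)=False s=False
s_1={q,r}: G(G(s))=False G(s)=False s=False
s_2={p,q}: G(G(s))=False G(s)=False s=False
s_3={r,s}: G(G(s))=False G(s)=False s=True
s_4={p,q,r}: G(G(s))=False G(s)=False s=False
s_5={q,r,s}: G(G(s))=True G(s)=True s=True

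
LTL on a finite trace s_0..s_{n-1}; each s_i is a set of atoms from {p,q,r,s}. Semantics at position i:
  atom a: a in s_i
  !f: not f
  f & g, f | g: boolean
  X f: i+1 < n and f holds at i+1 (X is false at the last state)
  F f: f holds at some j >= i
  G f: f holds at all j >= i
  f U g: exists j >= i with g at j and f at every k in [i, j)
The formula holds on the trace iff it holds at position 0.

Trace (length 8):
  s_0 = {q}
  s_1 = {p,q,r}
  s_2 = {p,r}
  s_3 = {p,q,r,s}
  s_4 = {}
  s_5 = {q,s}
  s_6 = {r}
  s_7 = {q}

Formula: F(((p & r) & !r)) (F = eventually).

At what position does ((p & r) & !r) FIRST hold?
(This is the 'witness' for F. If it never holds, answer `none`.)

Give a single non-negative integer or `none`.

Answer: none

Derivation:
s_0={q}: ((p & r) & !r)=False (p & r)=False p=False r=False !r=True
s_1={p,q,r}: ((p & r) & !r)=False (p & r)=True p=True r=True !r=False
s_2={p,r}: ((p & r) & !r)=False (p & r)=True p=True r=True !r=False
s_3={p,q,r,s}: ((p & r) & !r)=False (p & r)=True p=True r=True !r=False
s_4={}: ((p & r) & !r)=False (p & r)=False p=False r=False !r=True
s_5={q,s}: ((p & r) & !r)=False (p & r)=False p=False r=False !r=True
s_6={r}: ((p & r) & !r)=False (p & r)=False p=False r=True !r=False
s_7={q}: ((p & r) & !r)=False (p & r)=False p=False r=False !r=True
F(((p & r) & !r)) does not hold (no witness exists).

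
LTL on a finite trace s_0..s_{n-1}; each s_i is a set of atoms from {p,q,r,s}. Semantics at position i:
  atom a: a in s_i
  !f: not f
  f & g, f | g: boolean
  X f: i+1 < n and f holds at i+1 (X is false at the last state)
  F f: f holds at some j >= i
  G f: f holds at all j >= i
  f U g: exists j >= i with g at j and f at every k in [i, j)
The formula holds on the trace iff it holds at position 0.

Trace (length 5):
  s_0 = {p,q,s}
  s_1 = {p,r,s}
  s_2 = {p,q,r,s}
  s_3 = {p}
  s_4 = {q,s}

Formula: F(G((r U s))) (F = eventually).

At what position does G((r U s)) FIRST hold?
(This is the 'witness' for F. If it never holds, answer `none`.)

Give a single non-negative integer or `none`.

Answer: 4

Derivation:
s_0={p,q,s}: G((r U s))=False (r U s)=True r=False s=True
s_1={p,r,s}: G((r U s))=False (r U s)=True r=True s=True
s_2={p,q,r,s}: G((r U s))=False (r U s)=True r=True s=True
s_3={p}: G((r U s))=False (r U s)=False r=False s=False
s_4={q,s}: G((r U s))=True (r U s)=True r=False s=True
F(G((r U s))) holds; first witness at position 4.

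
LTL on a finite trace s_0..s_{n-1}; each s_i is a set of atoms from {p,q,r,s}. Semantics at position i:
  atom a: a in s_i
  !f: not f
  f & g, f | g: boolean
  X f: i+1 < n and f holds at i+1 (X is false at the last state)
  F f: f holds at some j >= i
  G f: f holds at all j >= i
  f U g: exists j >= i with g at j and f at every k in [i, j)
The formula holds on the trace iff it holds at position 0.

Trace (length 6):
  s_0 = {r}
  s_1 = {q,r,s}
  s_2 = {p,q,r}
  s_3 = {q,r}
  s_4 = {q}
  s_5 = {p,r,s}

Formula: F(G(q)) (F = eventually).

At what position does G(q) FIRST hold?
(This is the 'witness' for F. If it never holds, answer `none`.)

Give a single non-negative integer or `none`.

Answer: none

Derivation:
s_0={r}: G(q)=False q=False
s_1={q,r,s}: G(q)=False q=True
s_2={p,q,r}: G(q)=False q=True
s_3={q,r}: G(q)=False q=True
s_4={q}: G(q)=False q=True
s_5={p,r,s}: G(q)=False q=False
F(G(q)) does not hold (no witness exists).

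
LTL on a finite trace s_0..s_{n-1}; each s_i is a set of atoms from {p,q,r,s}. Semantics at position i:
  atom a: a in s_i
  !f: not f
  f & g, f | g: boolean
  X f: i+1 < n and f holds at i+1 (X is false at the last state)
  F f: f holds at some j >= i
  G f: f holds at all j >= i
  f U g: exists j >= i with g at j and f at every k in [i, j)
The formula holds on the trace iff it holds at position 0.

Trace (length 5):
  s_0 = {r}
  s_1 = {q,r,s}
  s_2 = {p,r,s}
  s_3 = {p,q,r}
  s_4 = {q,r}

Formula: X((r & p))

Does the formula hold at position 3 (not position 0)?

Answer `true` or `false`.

Answer: false

Derivation:
s_0={r}: X((r & p))=False (r & p)=False r=True p=False
s_1={q,r,s}: X((r & p))=True (r & p)=False r=True p=False
s_2={p,r,s}: X((r & p))=True (r & p)=True r=True p=True
s_3={p,q,r}: X((r & p))=False (r & p)=True r=True p=True
s_4={q,r}: X((r & p))=False (r & p)=False r=True p=False
Evaluating at position 3: result = False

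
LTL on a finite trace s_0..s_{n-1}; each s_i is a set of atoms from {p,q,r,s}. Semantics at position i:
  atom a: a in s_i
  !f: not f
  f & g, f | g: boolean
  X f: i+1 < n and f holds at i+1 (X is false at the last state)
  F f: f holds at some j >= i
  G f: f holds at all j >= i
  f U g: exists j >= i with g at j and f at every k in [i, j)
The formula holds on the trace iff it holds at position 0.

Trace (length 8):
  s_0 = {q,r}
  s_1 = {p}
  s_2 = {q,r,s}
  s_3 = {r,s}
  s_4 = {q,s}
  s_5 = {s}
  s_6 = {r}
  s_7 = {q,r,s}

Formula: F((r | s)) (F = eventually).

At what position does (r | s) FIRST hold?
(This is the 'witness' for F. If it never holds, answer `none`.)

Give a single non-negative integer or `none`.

s_0={q,r}: (r | s)=True r=True s=False
s_1={p}: (r | s)=False r=False s=False
s_2={q,r,s}: (r | s)=True r=True s=True
s_3={r,s}: (r | s)=True r=True s=True
s_4={q,s}: (r | s)=True r=False s=True
s_5={s}: (r | s)=True r=False s=True
s_6={r}: (r | s)=True r=True s=False
s_7={q,r,s}: (r | s)=True r=True s=True
F((r | s)) holds; first witness at position 0.

Answer: 0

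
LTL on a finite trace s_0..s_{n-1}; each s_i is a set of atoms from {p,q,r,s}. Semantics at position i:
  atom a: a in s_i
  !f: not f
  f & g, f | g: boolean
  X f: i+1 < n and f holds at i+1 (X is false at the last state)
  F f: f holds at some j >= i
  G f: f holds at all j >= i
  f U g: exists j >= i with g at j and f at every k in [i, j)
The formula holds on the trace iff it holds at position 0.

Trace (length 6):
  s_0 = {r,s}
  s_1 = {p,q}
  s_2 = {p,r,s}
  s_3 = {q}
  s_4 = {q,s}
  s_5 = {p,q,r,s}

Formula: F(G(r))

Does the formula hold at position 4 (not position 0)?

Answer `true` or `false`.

s_0={r,s}: F(G(r))=True G(r)=False r=True
s_1={p,q}: F(G(r))=True G(r)=False r=False
s_2={p,r,s}: F(G(r))=True G(r)=False r=True
s_3={q}: F(G(r))=True G(r)=False r=False
s_4={q,s}: F(G(r))=True G(r)=False r=False
s_5={p,q,r,s}: F(G(r))=True G(r)=True r=True
Evaluating at position 4: result = True

Answer: true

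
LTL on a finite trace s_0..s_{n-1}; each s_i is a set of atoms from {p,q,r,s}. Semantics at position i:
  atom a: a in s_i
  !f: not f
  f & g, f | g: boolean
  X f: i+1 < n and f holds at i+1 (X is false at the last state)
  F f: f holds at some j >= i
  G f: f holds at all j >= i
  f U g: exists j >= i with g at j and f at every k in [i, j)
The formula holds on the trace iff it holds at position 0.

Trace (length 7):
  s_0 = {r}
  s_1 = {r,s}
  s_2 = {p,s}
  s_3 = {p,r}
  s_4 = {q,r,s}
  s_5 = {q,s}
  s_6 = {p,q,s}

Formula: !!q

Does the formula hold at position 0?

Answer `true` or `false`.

s_0={r}: !!q=False !q=True q=False
s_1={r,s}: !!q=False !q=True q=False
s_2={p,s}: !!q=False !q=True q=False
s_3={p,r}: !!q=False !q=True q=False
s_4={q,r,s}: !!q=True !q=False q=True
s_5={q,s}: !!q=True !q=False q=True
s_6={p,q,s}: !!q=True !q=False q=True

Answer: false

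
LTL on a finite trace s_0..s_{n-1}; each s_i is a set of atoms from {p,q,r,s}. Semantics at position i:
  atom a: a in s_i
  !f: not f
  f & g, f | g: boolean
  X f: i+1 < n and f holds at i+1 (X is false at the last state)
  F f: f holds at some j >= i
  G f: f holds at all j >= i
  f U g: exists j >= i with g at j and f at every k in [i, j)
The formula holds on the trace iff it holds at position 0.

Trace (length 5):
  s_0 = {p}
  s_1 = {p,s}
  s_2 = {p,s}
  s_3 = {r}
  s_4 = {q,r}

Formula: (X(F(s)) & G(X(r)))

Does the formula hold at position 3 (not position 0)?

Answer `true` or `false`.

Answer: false

Derivation:
s_0={p}: (X(F(s)) & G(X(r)))=False X(F(s))=True F(s)=True s=False G(X(r))=False X(r)=False r=False
s_1={p,s}: (X(F(s)) & G(X(r)))=False X(F(s))=True F(s)=True s=True G(X(r))=False X(r)=False r=False
s_2={p,s}: (X(F(s)) & G(X(r)))=False X(F(s))=False F(s)=True s=True G(X(r))=False X(r)=True r=False
s_3={r}: (X(F(s)) & G(X(r)))=False X(F(s))=False F(s)=False s=False G(X(r))=False X(r)=True r=True
s_4={q,r}: (X(F(s)) & G(X(r)))=False X(F(s))=False F(s)=False s=False G(X(r))=False X(r)=False r=True
Evaluating at position 3: result = False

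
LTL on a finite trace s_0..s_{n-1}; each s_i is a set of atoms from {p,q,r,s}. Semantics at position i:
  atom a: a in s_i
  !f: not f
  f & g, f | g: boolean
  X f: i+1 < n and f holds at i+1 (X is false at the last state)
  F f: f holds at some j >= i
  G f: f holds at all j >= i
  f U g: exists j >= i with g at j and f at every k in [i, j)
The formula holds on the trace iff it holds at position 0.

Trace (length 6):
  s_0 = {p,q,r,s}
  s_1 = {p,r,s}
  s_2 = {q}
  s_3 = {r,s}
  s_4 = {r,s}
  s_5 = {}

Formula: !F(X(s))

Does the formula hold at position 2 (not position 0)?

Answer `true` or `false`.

Answer: false

Derivation:
s_0={p,q,r,s}: !F(X(s))=False F(X(s))=True X(s)=True s=True
s_1={p,r,s}: !F(X(s))=False F(X(s))=True X(s)=False s=True
s_2={q}: !F(X(s))=False F(X(s))=True X(s)=True s=False
s_3={r,s}: !F(X(s))=False F(X(s))=True X(s)=True s=True
s_4={r,s}: !F(X(s))=True F(X(s))=False X(s)=False s=True
s_5={}: !F(X(s))=True F(X(s))=False X(s)=False s=False
Evaluating at position 2: result = False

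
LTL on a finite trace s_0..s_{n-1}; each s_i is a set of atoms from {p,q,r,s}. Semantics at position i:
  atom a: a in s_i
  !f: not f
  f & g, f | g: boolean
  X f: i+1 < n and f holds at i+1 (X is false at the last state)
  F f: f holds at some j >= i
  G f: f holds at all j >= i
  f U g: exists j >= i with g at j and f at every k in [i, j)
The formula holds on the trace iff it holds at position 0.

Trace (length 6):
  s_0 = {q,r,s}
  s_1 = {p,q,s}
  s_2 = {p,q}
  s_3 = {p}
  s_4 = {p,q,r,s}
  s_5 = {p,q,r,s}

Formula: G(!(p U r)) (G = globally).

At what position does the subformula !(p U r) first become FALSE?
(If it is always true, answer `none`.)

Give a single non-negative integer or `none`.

Answer: 0

Derivation:
s_0={q,r,s}: !(p U r)=False (p U r)=True p=False r=True
s_1={p,q,s}: !(p U r)=False (p U r)=True p=True r=False
s_2={p,q}: !(p U r)=False (p U r)=True p=True r=False
s_3={p}: !(p U r)=False (p U r)=True p=True r=False
s_4={p,q,r,s}: !(p U r)=False (p U r)=True p=True r=True
s_5={p,q,r,s}: !(p U r)=False (p U r)=True p=True r=True
G(!(p U r)) holds globally = False
First violation at position 0.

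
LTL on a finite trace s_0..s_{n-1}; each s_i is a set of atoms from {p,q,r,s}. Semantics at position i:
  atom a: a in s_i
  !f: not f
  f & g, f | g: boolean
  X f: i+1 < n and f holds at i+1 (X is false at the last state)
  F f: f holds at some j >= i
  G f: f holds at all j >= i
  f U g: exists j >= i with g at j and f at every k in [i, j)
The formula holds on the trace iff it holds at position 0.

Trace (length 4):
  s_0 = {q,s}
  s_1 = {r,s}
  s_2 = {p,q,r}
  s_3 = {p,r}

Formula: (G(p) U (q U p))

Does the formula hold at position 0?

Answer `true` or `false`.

s_0={q,s}: (G(p) U (q U p))=False G(p)=False p=False (q U p)=False q=True
s_1={r,s}: (G(p) U (q U p))=False G(p)=False p=False (q U p)=False q=False
s_2={p,q,r}: (G(p) U (q U p))=True G(p)=True p=True (q U p)=True q=True
s_3={p,r}: (G(p) U (q U p))=True G(p)=True p=True (q U p)=True q=False

Answer: false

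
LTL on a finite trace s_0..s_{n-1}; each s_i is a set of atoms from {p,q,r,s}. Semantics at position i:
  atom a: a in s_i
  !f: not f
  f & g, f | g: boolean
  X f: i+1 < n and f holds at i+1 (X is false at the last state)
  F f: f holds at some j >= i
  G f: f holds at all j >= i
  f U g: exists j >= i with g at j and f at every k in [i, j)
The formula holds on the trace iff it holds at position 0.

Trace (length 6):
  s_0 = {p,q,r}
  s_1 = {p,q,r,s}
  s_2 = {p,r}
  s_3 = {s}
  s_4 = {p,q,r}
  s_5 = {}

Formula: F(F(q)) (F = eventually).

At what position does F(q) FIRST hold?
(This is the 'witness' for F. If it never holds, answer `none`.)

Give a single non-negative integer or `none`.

s_0={p,q,r}: F(q)=True q=True
s_1={p,q,r,s}: F(q)=True q=True
s_2={p,r}: F(q)=True q=False
s_3={s}: F(q)=True q=False
s_4={p,q,r}: F(q)=True q=True
s_5={}: F(q)=False q=False
F(F(q)) holds; first witness at position 0.

Answer: 0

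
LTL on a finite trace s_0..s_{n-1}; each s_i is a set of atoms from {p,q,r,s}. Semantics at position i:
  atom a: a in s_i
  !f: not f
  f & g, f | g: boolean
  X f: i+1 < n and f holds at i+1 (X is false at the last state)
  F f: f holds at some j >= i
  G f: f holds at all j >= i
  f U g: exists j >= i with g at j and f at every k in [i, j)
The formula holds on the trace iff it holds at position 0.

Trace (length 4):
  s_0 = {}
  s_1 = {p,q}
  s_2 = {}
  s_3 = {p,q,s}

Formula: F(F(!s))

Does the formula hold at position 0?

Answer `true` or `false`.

s_0={}: F(F(!s))=True F(!s)=True !s=True s=False
s_1={p,q}: F(F(!s))=True F(!s)=True !s=True s=False
s_2={}: F(F(!s))=True F(!s)=True !s=True s=False
s_3={p,q,s}: F(F(!s))=False F(!s)=False !s=False s=True

Answer: true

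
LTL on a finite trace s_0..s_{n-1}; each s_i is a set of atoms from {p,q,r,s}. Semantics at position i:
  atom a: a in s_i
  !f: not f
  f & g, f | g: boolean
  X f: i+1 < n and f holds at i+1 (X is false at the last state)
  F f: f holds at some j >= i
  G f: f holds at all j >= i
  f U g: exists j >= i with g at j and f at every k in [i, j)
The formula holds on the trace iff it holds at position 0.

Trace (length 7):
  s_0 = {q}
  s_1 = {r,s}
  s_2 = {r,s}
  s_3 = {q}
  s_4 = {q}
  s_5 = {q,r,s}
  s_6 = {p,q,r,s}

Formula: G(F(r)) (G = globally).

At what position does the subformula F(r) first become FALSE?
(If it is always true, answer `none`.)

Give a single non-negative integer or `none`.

Answer: none

Derivation:
s_0={q}: F(r)=True r=False
s_1={r,s}: F(r)=True r=True
s_2={r,s}: F(r)=True r=True
s_3={q}: F(r)=True r=False
s_4={q}: F(r)=True r=False
s_5={q,r,s}: F(r)=True r=True
s_6={p,q,r,s}: F(r)=True r=True
G(F(r)) holds globally = True
No violation — formula holds at every position.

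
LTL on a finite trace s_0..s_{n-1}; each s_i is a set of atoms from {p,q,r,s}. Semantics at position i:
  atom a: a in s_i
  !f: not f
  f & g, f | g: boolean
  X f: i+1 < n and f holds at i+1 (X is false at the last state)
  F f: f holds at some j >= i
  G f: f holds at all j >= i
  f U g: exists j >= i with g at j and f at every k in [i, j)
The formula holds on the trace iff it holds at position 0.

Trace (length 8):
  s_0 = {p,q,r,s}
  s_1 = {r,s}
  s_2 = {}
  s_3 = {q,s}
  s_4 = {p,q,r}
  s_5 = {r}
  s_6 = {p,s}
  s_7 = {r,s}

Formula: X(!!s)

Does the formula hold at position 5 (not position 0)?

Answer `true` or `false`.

Answer: true

Derivation:
s_0={p,q,r,s}: X(!!s)=True !!s=True !s=False s=True
s_1={r,s}: X(!!s)=False !!s=True !s=False s=True
s_2={}: X(!!s)=True !!s=False !s=True s=False
s_3={q,s}: X(!!s)=False !!s=True !s=False s=True
s_4={p,q,r}: X(!!s)=False !!s=False !s=True s=False
s_5={r}: X(!!s)=True !!s=False !s=True s=False
s_6={p,s}: X(!!s)=True !!s=True !s=False s=True
s_7={r,s}: X(!!s)=False !!s=True !s=False s=True
Evaluating at position 5: result = True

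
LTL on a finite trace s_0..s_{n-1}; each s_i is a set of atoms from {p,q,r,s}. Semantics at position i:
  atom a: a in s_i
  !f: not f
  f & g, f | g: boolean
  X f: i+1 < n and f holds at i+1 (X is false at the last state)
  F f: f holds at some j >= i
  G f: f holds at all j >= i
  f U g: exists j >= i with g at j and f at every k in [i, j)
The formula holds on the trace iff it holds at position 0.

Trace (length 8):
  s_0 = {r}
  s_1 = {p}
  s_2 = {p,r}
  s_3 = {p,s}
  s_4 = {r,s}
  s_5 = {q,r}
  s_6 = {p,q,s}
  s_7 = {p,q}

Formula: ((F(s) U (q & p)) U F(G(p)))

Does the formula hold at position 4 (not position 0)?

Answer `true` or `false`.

s_0={r}: ((F(s) U (q & p)) U F(G(p)))=True (F(s) U (q & p))=True F(s)=True s=False (q & p)=False q=False p=False F(G(p))=True G(p)=False
s_1={p}: ((F(s) U (q & p)) U F(G(p)))=True (F(s) U (q & p))=True F(s)=True s=False (q & p)=False q=False p=True F(G(p))=True G(p)=False
s_2={p,r}: ((F(s) U (q & p)) U F(G(p)))=True (F(s) U (q & p))=True F(s)=True s=False (q & p)=False q=False p=True F(G(p))=True G(p)=False
s_3={p,s}: ((F(s) U (q & p)) U F(G(p)))=True (F(s) U (q & p))=True F(s)=True s=True (q & p)=False q=False p=True F(G(p))=True G(p)=False
s_4={r,s}: ((F(s) U (q & p)) U F(G(p)))=True (F(s) U (q & p))=True F(s)=True s=True (q & p)=False q=False p=False F(G(p))=True G(p)=False
s_5={q,r}: ((F(s) U (q & p)) U F(G(p)))=True (F(s) U (q & p))=True F(s)=True s=False (q & p)=False q=True p=False F(G(p))=True G(p)=False
s_6={p,q,s}: ((F(s) U (q & p)) U F(G(p)))=True (F(s) U (q & p))=True F(s)=True s=True (q & p)=True q=True p=True F(G(p))=True G(p)=True
s_7={p,q}: ((F(s) U (q & p)) U F(G(p)))=True (F(s) U (q & p))=True F(s)=False s=False (q & p)=True q=True p=True F(G(p))=True G(p)=True
Evaluating at position 4: result = True

Answer: true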